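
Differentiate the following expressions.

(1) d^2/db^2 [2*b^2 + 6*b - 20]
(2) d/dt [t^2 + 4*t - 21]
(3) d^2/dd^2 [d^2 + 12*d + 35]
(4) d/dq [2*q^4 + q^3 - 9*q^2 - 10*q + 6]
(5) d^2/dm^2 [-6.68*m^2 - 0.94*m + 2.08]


(1) = 4
(2) = 2*t + 4
(3) = 2
(4) = 8*q^3 + 3*q^2 - 18*q - 10
(5) = -13.3600000000000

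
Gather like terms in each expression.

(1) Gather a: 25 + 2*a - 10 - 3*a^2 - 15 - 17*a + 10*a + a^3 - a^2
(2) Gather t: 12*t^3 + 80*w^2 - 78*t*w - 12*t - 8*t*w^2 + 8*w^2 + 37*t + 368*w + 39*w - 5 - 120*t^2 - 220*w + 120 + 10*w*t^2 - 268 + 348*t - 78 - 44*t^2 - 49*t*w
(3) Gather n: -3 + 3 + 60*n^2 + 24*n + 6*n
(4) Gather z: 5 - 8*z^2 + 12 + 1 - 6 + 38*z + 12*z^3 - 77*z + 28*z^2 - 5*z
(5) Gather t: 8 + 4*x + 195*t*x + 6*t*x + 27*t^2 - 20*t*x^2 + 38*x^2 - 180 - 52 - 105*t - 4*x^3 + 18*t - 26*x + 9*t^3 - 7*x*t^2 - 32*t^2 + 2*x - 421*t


(1) = a^3 - 4*a^2 - 5*a
(2) = 12*t^3 + t^2*(10*w - 164) + t*(-8*w^2 - 127*w + 373) + 88*w^2 + 187*w - 231
(3) = 60*n^2 + 30*n
(4) = 12*z^3 + 20*z^2 - 44*z + 12
(5) = 9*t^3 + t^2*(-7*x - 5) + t*(-20*x^2 + 201*x - 508) - 4*x^3 + 38*x^2 - 20*x - 224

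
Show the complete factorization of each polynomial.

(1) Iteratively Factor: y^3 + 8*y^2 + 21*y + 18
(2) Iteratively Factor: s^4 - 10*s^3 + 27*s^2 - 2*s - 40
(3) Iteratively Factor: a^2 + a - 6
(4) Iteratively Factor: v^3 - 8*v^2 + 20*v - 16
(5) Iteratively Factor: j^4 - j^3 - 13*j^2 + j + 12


(1) = (y + 2)*(y^2 + 6*y + 9) = (y + 2)*(y + 3)*(y + 3)
(2) = (s - 4)*(s^3 - 6*s^2 + 3*s + 10) = (s - 5)*(s - 4)*(s^2 - s - 2) = (s - 5)*(s - 4)*(s - 2)*(s + 1)
(3) = (a - 2)*(a + 3)
(4) = (v - 2)*(v^2 - 6*v + 8) = (v - 2)^2*(v - 4)
(5) = (j + 3)*(j^3 - 4*j^2 - j + 4) = (j - 1)*(j + 3)*(j^2 - 3*j - 4) = (j - 1)*(j + 1)*(j + 3)*(j - 4)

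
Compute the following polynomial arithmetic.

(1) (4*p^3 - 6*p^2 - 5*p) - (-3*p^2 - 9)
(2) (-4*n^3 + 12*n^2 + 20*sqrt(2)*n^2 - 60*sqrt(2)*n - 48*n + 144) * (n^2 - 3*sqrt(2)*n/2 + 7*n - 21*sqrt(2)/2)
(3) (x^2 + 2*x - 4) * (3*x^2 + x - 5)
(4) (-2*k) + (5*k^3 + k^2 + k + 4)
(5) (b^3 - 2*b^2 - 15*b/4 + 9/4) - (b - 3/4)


(1) = 4*p^3 - 3*p^2 - 5*p + 9
(2) = -4*n^5 - 16*n^4 + 26*sqrt(2)*n^4 - 24*n^3 + 104*sqrt(2)*n^3 - 474*sqrt(2)*n^2 - 432*n^2 + 288*sqrt(2)*n + 2268*n - 1512*sqrt(2)
(3) = 3*x^4 + 7*x^3 - 15*x^2 - 14*x + 20
(4) = 5*k^3 + k^2 - k + 4
(5) = b^3 - 2*b^2 - 19*b/4 + 3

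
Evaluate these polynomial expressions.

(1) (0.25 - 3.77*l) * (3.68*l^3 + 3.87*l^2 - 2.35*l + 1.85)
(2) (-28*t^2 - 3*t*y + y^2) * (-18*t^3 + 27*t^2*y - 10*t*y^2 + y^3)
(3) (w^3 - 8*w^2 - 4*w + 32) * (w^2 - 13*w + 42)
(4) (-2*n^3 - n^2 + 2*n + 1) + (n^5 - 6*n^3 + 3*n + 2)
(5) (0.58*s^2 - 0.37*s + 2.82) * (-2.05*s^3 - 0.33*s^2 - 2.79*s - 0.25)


(1) = -13.8736*l^4 - 13.6699*l^3 + 9.827*l^2 - 7.562*l + 0.4625
(2) = 504*t^5 - 702*t^4*y + 181*t^3*y^2 + 29*t^2*y^3 - 13*t*y^4 + y^5
(3) = w^5 - 21*w^4 + 142*w^3 - 252*w^2 - 584*w + 1344
(4) = n^5 - 8*n^3 - n^2 + 5*n + 3
(5) = -1.189*s^5 + 0.5671*s^4 - 7.2771*s^3 - 0.0433*s^2 - 7.7753*s - 0.705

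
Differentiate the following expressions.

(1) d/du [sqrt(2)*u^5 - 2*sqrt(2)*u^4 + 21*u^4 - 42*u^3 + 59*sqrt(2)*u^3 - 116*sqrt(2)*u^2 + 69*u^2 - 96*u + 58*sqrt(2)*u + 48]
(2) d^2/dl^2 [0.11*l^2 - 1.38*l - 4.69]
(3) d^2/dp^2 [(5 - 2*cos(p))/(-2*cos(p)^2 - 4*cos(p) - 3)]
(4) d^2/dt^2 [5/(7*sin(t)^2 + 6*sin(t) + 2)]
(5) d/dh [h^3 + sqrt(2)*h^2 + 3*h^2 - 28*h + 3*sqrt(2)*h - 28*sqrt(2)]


(1) = 5*sqrt(2)*u^4 - 8*sqrt(2)*u^3 + 84*u^3 - 126*u^2 + 177*sqrt(2)*u^2 - 232*sqrt(2)*u + 138*u - 96 + 58*sqrt(2)
(2) = 0.220000000000000
(3) = 2*(-36*sin(p)^4*cos(p) + 48*sin(p)^4 - 28*sin(p)^2 - 115*cos(p) + 18*cos(3*p) + 2*cos(5*p) - 94)/(-2*sin(p)^2 + 4*cos(p) + 5)^3
(4) = 10*(-98*sin(t)^4 - 63*sin(t)^3 + 157*sin(t)^2 + 132*sin(t) + 22)/(7*sin(t)^2 + 6*sin(t) + 2)^3
(5) = 3*h^2 + 2*sqrt(2)*h + 6*h - 28 + 3*sqrt(2)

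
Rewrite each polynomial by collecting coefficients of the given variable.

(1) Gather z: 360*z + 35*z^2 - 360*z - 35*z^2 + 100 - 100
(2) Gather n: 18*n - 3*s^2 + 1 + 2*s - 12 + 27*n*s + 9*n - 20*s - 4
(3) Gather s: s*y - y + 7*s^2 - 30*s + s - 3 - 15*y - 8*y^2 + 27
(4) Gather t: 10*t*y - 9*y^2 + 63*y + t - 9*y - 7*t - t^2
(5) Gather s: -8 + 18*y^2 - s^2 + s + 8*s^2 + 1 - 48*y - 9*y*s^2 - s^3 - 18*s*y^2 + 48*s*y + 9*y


(1) = 0
(2) = n*(27*s + 27) - 3*s^2 - 18*s - 15
(3) = 7*s^2 + s*(y - 29) - 8*y^2 - 16*y + 24
(4) = -t^2 + t*(10*y - 6) - 9*y^2 + 54*y
(5) = -s^3 + s^2*(7 - 9*y) + s*(-18*y^2 + 48*y + 1) + 18*y^2 - 39*y - 7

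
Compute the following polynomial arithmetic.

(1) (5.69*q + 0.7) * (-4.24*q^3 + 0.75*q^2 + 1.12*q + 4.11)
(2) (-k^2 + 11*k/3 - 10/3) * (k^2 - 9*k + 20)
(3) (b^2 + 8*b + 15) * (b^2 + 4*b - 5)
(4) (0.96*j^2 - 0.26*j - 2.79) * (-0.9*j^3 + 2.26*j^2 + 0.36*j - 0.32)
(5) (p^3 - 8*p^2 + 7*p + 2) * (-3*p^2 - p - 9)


(1) = -24.1256*q^4 + 1.2995*q^3 + 6.8978*q^2 + 24.1699*q + 2.877
(2) = -k^4 + 38*k^3/3 - 169*k^2/3 + 310*k/3 - 200/3
(3) = b^4 + 12*b^3 + 42*b^2 + 20*b - 75
(4) = -0.864*j^5 + 2.4036*j^4 + 2.269*j^3 - 6.7062*j^2 - 0.9212*j + 0.8928
(5) = -3*p^5 + 23*p^4 - 22*p^3 + 59*p^2 - 65*p - 18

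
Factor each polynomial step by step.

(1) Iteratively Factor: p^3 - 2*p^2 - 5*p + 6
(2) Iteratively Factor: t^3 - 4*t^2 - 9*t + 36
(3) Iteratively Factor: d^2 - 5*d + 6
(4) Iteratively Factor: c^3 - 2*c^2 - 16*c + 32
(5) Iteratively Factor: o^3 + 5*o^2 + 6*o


(1) = (p + 2)*(p^2 - 4*p + 3) = (p - 1)*(p + 2)*(p - 3)
(2) = (t + 3)*(t^2 - 7*t + 12) = (t - 4)*(t + 3)*(t - 3)
(3) = (d - 3)*(d - 2)
(4) = (c - 2)*(c^2 - 16) = (c - 4)*(c - 2)*(c + 4)
(5) = (o + 3)*(o^2 + 2*o) = (o + 2)*(o + 3)*(o)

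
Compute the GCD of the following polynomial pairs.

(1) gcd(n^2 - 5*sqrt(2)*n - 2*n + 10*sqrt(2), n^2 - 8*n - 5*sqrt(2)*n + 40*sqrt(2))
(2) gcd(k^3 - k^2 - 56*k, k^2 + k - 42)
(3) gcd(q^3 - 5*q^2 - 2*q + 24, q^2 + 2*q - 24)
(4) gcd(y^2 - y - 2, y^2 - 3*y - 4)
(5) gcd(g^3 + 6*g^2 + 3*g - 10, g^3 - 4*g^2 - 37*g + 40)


(1) = n - 5*sqrt(2)
(2) = gcd(k*(k - 8)*(k + 7), (k - 6)*(k + 7)) = k + 7
(3) = gcd((q - 4)*(q - 3)*(q + 2), (q - 4)*(q + 6)) = q - 4
(4) = y + 1
(5) = gcd((g - 1)*(g + 2)*(g + 5), (g - 8)*(g - 1)*(g + 5)) = g^2 + 4*g - 5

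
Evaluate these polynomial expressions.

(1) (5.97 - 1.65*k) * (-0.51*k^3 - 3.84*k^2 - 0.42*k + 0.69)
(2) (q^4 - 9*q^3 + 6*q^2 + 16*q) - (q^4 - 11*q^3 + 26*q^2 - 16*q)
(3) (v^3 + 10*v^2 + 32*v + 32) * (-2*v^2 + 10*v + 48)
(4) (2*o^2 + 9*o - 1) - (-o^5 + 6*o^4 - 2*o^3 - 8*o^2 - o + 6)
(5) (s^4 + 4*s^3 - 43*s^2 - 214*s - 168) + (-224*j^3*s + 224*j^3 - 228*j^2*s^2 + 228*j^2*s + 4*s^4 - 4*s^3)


(1) = 0.8415*k^4 + 3.2913*k^3 - 22.2318*k^2 - 3.6459*k + 4.1193
(2) = 2*q^3 - 20*q^2 + 32*q
(3) = -2*v^5 - 10*v^4 + 84*v^3 + 736*v^2 + 1856*v + 1536
(4) = o^5 - 6*o^4 + 2*o^3 + 10*o^2 + 10*o - 7
(5) = -224*j^3*s + 224*j^3 - 228*j^2*s^2 + 228*j^2*s + 5*s^4 - 43*s^2 - 214*s - 168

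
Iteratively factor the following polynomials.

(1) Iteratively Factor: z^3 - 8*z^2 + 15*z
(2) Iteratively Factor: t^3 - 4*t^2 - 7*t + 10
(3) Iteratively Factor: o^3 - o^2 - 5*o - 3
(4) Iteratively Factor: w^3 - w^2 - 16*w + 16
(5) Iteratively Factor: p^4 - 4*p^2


(1) = (z - 5)*(z^2 - 3*z) = z*(z - 5)*(z - 3)
(2) = (t - 1)*(t^2 - 3*t - 10) = (t - 5)*(t - 1)*(t + 2)
(3) = (o + 1)*(o^2 - 2*o - 3) = (o + 1)^2*(o - 3)
(4) = (w + 4)*(w^2 - 5*w + 4) = (w - 4)*(w + 4)*(w - 1)
(5) = (p - 2)*(p^3 + 2*p^2) = p*(p - 2)*(p^2 + 2*p) = p^2*(p - 2)*(p + 2)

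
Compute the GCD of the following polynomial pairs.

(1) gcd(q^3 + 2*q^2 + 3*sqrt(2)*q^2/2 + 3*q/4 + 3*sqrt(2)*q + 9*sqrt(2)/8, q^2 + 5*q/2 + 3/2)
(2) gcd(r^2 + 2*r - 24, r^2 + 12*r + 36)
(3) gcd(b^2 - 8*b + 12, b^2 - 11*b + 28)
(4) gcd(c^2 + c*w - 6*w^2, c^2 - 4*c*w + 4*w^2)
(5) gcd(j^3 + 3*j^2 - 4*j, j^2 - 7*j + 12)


(1) = q + 3/2
(2) = gcd((r - 4)*(r + 6), (r + 6)^2) = r + 6
(3) = gcd((b - 6)*(b - 2), (b - 7)*(b - 4)) = 1
(4) = gcd((c - 2*w)*(c + 3*w), (c - 2*w)^2) = -c + 2*w
(5) = 1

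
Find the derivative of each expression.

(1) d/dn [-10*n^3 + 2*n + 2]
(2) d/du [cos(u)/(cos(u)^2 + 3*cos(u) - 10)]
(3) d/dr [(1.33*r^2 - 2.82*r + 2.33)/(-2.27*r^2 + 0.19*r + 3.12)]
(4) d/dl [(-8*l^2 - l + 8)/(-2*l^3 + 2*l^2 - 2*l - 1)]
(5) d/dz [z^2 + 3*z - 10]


(1) = 2 - 30*n^2
(2) = (cos(u)^2 + 10)*sin(u)/((cos(u) - 2)^2*(cos(u) + 5)^2)
(3) = (-6.1487*r^2 + 18.8774*r - 9.2411)/(5.1529*r^4 - 0.8626*r^3 - 14.1287*r^2 + 1.1856*r + 9.7344)
(4) = (-16*l^4 - 4*l^3 + 66*l^2 - 16*l + 17)/(4*l^6 - 8*l^5 + 12*l^4 - 4*l^3 + 4*l + 1)
(5) = 2*z + 3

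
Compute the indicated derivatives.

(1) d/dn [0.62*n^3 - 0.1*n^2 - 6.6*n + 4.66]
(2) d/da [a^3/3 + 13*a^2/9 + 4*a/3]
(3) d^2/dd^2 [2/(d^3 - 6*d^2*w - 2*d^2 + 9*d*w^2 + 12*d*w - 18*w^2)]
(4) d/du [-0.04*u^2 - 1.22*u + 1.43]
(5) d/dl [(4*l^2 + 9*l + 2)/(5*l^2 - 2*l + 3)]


(1) = 1.86*n^2 - 0.2*n - 6.6
(2) = a^2 + 26*a/9 + 4/3
(3) = 4*((-3*d + 6*w + 2)*(d^3 - 6*d^2*w - 2*d^2 + 9*d*w^2 + 12*d*w - 18*w^2) + (3*d^2 - 12*d*w - 4*d + 9*w^2 + 12*w)^2)/(d^3 - 6*d^2*w - 2*d^2 + 9*d*w^2 + 12*d*w - 18*w^2)^3
(4) = -0.08*u - 1.22
(5) = (-53*l^2 + 4*l + 31)/(25*l^4 - 20*l^3 + 34*l^2 - 12*l + 9)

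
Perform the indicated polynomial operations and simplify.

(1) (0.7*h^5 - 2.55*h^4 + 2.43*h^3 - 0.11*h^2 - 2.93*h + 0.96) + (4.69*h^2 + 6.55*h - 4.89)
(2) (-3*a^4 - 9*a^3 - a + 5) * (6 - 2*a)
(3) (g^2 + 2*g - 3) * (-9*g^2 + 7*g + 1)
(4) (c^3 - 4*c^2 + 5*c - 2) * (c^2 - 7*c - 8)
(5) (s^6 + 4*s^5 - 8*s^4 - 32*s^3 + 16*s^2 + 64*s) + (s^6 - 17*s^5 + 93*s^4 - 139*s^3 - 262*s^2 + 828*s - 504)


(1) = 0.7*h^5 - 2.55*h^4 + 2.43*h^3 + 4.58*h^2 + 3.62*h - 3.93
(2) = 6*a^5 - 54*a^3 + 2*a^2 - 16*a + 30
(3) = -9*g^4 - 11*g^3 + 42*g^2 - 19*g - 3
(4) = c^5 - 11*c^4 + 25*c^3 - 5*c^2 - 26*c + 16
(5) = 2*s^6 - 13*s^5 + 85*s^4 - 171*s^3 - 246*s^2 + 892*s - 504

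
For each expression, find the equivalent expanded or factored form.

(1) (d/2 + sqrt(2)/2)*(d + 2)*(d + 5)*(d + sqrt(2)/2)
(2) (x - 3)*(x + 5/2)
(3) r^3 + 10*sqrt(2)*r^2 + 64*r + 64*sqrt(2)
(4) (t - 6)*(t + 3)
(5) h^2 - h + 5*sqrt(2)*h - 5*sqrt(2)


(1) = d^4/2 + 3*sqrt(2)*d^3/4 + 7*d^3/2 + 11*d^2/2 + 21*sqrt(2)*d^2/4 + 7*d/2 + 15*sqrt(2)*d/2 + 5
(2) = x^2 - x/2 - 15/2
(3) = (r + 2*sqrt(2))*(r + 4*sqrt(2))^2
(4) = t^2 - 3*t - 18
(5) = (h - 1)*(h + 5*sqrt(2))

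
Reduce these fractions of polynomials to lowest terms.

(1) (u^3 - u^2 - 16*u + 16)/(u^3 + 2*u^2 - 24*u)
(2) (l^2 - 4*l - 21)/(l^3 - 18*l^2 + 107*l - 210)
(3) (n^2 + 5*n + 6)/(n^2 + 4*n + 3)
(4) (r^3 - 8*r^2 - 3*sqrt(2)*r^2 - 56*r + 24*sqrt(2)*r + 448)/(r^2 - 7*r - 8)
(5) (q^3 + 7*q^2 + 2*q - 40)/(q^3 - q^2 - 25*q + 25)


(1) = (u^2 + 3*u - 4)/(u^2 + 6*u)
(2) = (l + 3)/(l^2 - 11*l + 30)
(3) = (n + 2)/(n + 1)
(4) = (r^2 - 3*sqrt(2)*r - 56)/(r + 1)
(5) = (q^2 + 2*q - 8)/(q^2 - 6*q + 5)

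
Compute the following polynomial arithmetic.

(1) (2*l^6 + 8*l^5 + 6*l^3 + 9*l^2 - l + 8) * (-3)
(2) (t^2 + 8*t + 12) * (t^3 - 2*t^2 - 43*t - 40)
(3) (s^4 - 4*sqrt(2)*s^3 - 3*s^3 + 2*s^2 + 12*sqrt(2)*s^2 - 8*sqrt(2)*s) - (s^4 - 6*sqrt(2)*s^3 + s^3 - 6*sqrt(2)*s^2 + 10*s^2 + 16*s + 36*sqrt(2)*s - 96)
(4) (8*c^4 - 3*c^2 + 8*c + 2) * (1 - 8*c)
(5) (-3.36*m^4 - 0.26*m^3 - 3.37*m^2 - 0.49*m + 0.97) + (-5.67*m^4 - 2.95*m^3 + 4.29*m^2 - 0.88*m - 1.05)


(1) = -6*l^6 - 24*l^5 - 18*l^3 - 27*l^2 + 3*l - 24
(2) = t^5 + 6*t^4 - 47*t^3 - 408*t^2 - 836*t - 480
(3) = -4*s^3 + 2*sqrt(2)*s^3 - 8*s^2 + 18*sqrt(2)*s^2 - 44*sqrt(2)*s - 16*s + 96
(4) = -64*c^5 + 8*c^4 + 24*c^3 - 67*c^2 - 8*c + 2
(5) = -9.03*m^4 - 3.21*m^3 + 0.92*m^2 - 1.37*m - 0.08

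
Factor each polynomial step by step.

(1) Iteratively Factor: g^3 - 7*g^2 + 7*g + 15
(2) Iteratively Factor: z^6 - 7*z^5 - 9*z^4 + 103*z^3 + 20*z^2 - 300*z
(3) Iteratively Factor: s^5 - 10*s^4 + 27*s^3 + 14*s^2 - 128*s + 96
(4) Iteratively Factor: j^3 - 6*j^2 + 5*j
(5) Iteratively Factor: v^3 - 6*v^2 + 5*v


(1) = (g - 5)*(g^2 - 2*g - 3) = (g - 5)*(g + 1)*(g - 3)
(2) = (z + 3)*(z^5 - 10*z^4 + 21*z^3 + 40*z^2 - 100*z) = (z - 5)*(z + 3)*(z^4 - 5*z^3 - 4*z^2 + 20*z) = z*(z - 5)*(z + 3)*(z^3 - 5*z^2 - 4*z + 20) = z*(z - 5)^2*(z + 3)*(z^2 - 4) = z*(z - 5)^2*(z - 2)*(z + 3)*(z + 2)
(3) = (s - 4)*(s^4 - 6*s^3 + 3*s^2 + 26*s - 24) = (s - 4)^2*(s^3 - 2*s^2 - 5*s + 6) = (s - 4)^2*(s + 2)*(s^2 - 4*s + 3) = (s - 4)^2*(s - 1)*(s + 2)*(s - 3)
(4) = (j - 1)*(j^2 - 5*j) = j*(j - 1)*(j - 5)
(5) = (v - 1)*(v^2 - 5*v) = (v - 5)*(v - 1)*(v)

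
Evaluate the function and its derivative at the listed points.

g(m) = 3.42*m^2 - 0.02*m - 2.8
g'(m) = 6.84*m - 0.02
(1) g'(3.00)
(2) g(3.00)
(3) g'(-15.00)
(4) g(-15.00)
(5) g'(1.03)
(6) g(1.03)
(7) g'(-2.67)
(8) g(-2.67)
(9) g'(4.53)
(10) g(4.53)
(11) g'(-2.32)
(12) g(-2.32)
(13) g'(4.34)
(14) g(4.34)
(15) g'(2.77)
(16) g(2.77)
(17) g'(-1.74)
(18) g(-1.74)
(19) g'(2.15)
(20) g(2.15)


(1) = 20.50
(2) = 27.92
(3) = -102.62
(4) = 767.00
(5) = 7.03
(6) = 0.81
(7) = -18.28
(8) = 21.63
(9) = 30.97
(10) = 67.29
(11) = -15.89
(12) = 15.65
(13) = 29.67
(14) = 61.53
(15) = 18.93
(16) = 23.39
(17) = -11.92
(18) = 7.59
(19) = 14.69
(20) = 12.97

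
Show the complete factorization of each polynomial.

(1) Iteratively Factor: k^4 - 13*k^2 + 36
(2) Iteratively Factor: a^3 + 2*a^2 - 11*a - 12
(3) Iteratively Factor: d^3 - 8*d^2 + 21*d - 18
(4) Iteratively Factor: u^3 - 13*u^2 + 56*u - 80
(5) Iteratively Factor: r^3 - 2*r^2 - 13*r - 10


(1) = (k + 2)*(k^3 - 2*k^2 - 9*k + 18) = (k - 3)*(k + 2)*(k^2 + k - 6) = (k - 3)*(k + 2)*(k + 3)*(k - 2)
(2) = (a + 1)*(a^2 + a - 12) = (a + 1)*(a + 4)*(a - 3)
(3) = (d - 3)*(d^2 - 5*d + 6) = (d - 3)^2*(d - 2)
(4) = (u - 4)*(u^2 - 9*u + 20) = (u - 5)*(u - 4)*(u - 4)
(5) = (r - 5)*(r^2 + 3*r + 2) = (r - 5)*(r + 2)*(r + 1)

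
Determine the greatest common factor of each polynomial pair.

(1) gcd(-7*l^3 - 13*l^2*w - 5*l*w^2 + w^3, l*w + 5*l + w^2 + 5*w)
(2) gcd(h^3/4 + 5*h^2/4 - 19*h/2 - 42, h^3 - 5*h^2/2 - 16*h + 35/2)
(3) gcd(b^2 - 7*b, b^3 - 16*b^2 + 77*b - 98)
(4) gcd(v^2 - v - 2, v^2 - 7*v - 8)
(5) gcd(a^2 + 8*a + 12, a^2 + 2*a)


(1) = l + w
(2) = 1
(3) = b - 7
(4) = gcd((v - 2)*(v + 1), (v - 8)*(v + 1)) = v + 1
(5) = a + 2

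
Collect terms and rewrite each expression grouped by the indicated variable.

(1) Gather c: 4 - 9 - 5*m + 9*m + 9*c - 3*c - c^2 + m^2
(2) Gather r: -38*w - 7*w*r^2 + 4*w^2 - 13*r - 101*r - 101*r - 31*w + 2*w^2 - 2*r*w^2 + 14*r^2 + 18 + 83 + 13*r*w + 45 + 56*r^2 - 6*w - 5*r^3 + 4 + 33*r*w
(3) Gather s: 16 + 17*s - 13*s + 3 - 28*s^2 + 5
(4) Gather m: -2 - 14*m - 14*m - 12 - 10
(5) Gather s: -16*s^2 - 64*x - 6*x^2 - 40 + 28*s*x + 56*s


(1) = -c^2 + 6*c + m^2 + 4*m - 5
(2) = -5*r^3 + r^2*(70 - 7*w) + r*(-2*w^2 + 46*w - 215) + 6*w^2 - 75*w + 150
(3) = -28*s^2 + 4*s + 24
(4) = -28*m - 24
(5) = -16*s^2 + s*(28*x + 56) - 6*x^2 - 64*x - 40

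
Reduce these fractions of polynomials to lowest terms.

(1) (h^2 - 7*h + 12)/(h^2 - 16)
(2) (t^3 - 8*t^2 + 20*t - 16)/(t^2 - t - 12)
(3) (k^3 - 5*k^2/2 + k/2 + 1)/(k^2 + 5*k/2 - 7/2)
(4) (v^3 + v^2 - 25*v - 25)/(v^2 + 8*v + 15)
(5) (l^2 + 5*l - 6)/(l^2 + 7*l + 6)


(1) = (h - 3)/(h + 4)
(2) = (t^2 - 4*t + 4)/(t + 3)
(3) = (2*k^2 - 3*k - 2)/(2*k + 7)
(4) = (v^2 - 4*v - 5)/(v + 3)
(5) = (l - 1)/(l + 1)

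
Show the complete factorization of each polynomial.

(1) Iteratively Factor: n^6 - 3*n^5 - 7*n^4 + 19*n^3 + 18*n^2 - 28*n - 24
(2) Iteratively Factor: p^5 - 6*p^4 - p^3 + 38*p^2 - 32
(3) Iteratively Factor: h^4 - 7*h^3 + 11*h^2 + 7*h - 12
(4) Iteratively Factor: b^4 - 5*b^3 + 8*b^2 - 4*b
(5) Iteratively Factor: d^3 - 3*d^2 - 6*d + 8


(1) = (n + 1)*(n^5 - 4*n^4 - 3*n^3 + 22*n^2 - 4*n - 24) = (n - 3)*(n + 1)*(n^4 - n^3 - 6*n^2 + 4*n + 8) = (n - 3)*(n - 2)*(n + 1)*(n^3 + n^2 - 4*n - 4) = (n - 3)*(n - 2)*(n + 1)*(n + 2)*(n^2 - n - 2) = (n - 3)*(n - 2)^2*(n + 1)*(n + 2)*(n + 1)
(2) = (p - 4)*(p^4 - 2*p^3 - 9*p^2 + 2*p + 8) = (p - 4)^2*(p^3 + 2*p^2 - p - 2) = (p - 4)^2*(p + 1)*(p^2 + p - 2) = (p - 4)^2*(p + 1)*(p + 2)*(p - 1)
(3) = (h - 1)*(h^3 - 6*h^2 + 5*h + 12) = (h - 1)*(h + 1)*(h^2 - 7*h + 12) = (h - 4)*(h - 1)*(h + 1)*(h - 3)
(4) = (b - 1)*(b^3 - 4*b^2 + 4*b) = (b - 2)*(b - 1)*(b^2 - 2*b) = b*(b - 2)*(b - 1)*(b - 2)
(5) = (d + 2)*(d^2 - 5*d + 4) = (d - 1)*(d + 2)*(d - 4)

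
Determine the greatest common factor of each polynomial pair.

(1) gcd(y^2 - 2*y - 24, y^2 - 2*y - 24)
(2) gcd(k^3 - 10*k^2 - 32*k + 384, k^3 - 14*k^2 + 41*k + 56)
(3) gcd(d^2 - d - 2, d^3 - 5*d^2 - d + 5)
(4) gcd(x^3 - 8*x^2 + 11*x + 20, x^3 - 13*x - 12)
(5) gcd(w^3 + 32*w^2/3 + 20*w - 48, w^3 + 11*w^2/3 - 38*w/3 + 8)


(1) = y^2 - 2*y - 24
(2) = gcd((k - 8)^2*(k + 6), (k - 8)*(k - 7)*(k + 1)) = k - 8
(3) = gcd((d - 2)*(d + 1), (d - 5)*(d - 1)*(d + 1)) = d + 1
(4) = x^2 - 3*x - 4
(5) = gcd((w - 4/3)*(w + 6)^2, (w - 4/3)*(w - 1)*(w + 6)) = w^2 + 14*w/3 - 8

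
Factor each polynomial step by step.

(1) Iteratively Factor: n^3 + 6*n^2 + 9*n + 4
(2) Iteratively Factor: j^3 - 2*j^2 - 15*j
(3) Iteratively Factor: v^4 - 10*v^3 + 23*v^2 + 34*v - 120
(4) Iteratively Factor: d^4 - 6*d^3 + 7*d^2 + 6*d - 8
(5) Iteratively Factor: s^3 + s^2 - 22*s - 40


(1) = (n + 1)*(n^2 + 5*n + 4) = (n + 1)^2*(n + 4)
(2) = (j)*(j^2 - 2*j - 15) = j*(j + 3)*(j - 5)
(3) = (v + 2)*(v^3 - 12*v^2 + 47*v - 60) = (v - 4)*(v + 2)*(v^2 - 8*v + 15) = (v - 4)*(v - 3)*(v + 2)*(v - 5)
(4) = (d - 4)*(d^3 - 2*d^2 - d + 2) = (d - 4)*(d + 1)*(d^2 - 3*d + 2) = (d - 4)*(d - 2)*(d + 1)*(d - 1)
(5) = (s - 5)*(s^2 + 6*s + 8) = (s - 5)*(s + 4)*(s + 2)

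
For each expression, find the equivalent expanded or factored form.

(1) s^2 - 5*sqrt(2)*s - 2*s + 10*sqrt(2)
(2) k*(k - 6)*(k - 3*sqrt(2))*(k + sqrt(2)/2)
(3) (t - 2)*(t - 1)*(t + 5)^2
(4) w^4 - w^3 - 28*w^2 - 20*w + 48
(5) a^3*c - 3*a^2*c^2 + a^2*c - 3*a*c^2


(1) = (s - 2)*(s - 5*sqrt(2))
(2) = k^4 - 6*k^3 - 5*sqrt(2)*k^3/2 - 3*k^2 + 15*sqrt(2)*k^2 + 18*k
(3) = t^4 + 7*t^3 - 3*t^2 - 55*t + 50
(4) = (w - 6)*(w - 1)*(w + 2)*(w + 4)
(5) = a*(a - 3*c)*(a*c + c)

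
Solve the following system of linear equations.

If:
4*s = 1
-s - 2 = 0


Then:
No Solution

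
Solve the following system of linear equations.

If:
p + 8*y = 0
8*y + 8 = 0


Then:
p = 8
y = -1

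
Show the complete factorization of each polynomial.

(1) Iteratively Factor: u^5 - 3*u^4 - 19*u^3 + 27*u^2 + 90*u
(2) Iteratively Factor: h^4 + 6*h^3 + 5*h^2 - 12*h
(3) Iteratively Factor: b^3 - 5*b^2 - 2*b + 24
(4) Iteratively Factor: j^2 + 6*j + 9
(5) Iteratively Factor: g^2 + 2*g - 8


(1) = (u + 2)*(u^4 - 5*u^3 - 9*u^2 + 45*u) = (u - 3)*(u + 2)*(u^3 - 2*u^2 - 15*u) = (u - 3)*(u + 2)*(u + 3)*(u^2 - 5*u) = (u - 5)*(u - 3)*(u + 2)*(u + 3)*(u)
(2) = (h + 4)*(h^3 + 2*h^2 - 3*h) = h*(h + 4)*(h^2 + 2*h - 3) = h*(h + 3)*(h + 4)*(h - 1)
(3) = (b + 2)*(b^2 - 7*b + 12) = (b - 3)*(b + 2)*(b - 4)
(4) = (j + 3)*(j + 3)
(5) = (g - 2)*(g + 4)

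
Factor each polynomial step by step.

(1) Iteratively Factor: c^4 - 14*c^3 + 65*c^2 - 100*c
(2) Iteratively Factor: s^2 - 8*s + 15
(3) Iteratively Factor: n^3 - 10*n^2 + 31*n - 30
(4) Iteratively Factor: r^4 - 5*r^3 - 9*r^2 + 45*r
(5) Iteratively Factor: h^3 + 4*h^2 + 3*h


(1) = (c - 4)*(c^3 - 10*c^2 + 25*c) = (c - 5)*(c - 4)*(c^2 - 5*c) = c*(c - 5)*(c - 4)*(c - 5)
(2) = (s - 3)*(s - 5)
(3) = (n - 2)*(n^2 - 8*n + 15) = (n - 5)*(n - 2)*(n - 3)
(4) = (r)*(r^3 - 5*r^2 - 9*r + 45) = r*(r - 5)*(r^2 - 9) = r*(r - 5)*(r + 3)*(r - 3)
(5) = (h + 3)*(h^2 + h) = h*(h + 3)*(h + 1)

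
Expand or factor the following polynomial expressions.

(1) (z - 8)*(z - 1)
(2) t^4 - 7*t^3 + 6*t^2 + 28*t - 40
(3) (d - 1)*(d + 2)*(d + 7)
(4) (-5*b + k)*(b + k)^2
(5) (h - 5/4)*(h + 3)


(1) = z^2 - 9*z + 8
(2) = (t - 5)*(t - 2)^2*(t + 2)
(3) = d^3 + 8*d^2 + 5*d - 14
(4) = -5*b^3 - 9*b^2*k - 3*b*k^2 + k^3
(5) = h^2 + 7*h/4 - 15/4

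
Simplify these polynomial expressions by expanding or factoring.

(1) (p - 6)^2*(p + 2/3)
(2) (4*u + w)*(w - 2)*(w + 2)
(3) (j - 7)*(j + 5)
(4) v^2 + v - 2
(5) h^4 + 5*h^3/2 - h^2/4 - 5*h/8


(1) = p^3 - 34*p^2/3 + 28*p + 24
(2) = 4*u*w^2 - 16*u + w^3 - 4*w
(3) = j^2 - 2*j - 35
(4) = (v - 1)*(v + 2)
(5) = h*(h - 1/2)*(h + 1/2)*(h + 5/2)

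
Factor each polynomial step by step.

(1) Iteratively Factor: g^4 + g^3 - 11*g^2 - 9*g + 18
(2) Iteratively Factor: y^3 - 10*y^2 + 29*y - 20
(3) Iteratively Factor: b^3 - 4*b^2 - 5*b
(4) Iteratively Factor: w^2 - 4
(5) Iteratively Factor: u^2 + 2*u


(1) = (g + 3)*(g^3 - 2*g^2 - 5*g + 6) = (g - 3)*(g + 3)*(g^2 + g - 2) = (g - 3)*(g + 2)*(g + 3)*(g - 1)
(2) = (y - 4)*(y^2 - 6*y + 5) = (y - 5)*(y - 4)*(y - 1)
(3) = (b - 5)*(b^2 + b) = (b - 5)*(b + 1)*(b)
(4) = (w - 2)*(w + 2)
(5) = (u + 2)*(u)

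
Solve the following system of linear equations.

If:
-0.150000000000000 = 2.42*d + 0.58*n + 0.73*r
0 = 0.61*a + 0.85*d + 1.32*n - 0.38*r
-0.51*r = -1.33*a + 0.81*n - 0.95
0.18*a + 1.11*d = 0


Then:
a = -0.96
d = 0.16
n = 0.11
r = -0.81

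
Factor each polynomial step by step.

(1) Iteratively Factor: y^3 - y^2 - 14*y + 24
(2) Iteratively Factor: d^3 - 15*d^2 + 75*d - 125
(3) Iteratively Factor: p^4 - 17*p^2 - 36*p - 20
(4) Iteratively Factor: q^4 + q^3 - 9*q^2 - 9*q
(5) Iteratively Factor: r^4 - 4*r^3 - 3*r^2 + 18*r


(1) = (y + 4)*(y^2 - 5*y + 6) = (y - 2)*(y + 4)*(y - 3)
(2) = (d - 5)*(d^2 - 10*d + 25) = (d - 5)^2*(d - 5)
(3) = (p + 2)*(p^3 - 2*p^2 - 13*p - 10) = (p + 1)*(p + 2)*(p^2 - 3*p - 10) = (p + 1)*(p + 2)^2*(p - 5)
(4) = (q + 3)*(q^3 - 2*q^2 - 3*q) = q*(q + 3)*(q^2 - 2*q - 3) = q*(q - 3)*(q + 3)*(q + 1)
(5) = (r + 2)*(r^3 - 6*r^2 + 9*r) = r*(r + 2)*(r^2 - 6*r + 9) = r*(r - 3)*(r + 2)*(r - 3)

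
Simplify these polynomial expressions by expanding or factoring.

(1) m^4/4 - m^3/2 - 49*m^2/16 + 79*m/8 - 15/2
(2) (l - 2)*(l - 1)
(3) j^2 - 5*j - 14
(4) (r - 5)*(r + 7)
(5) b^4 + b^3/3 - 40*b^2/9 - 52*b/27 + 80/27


(1) = (m/4 + 1)*(m - 5/2)*(m - 2)*(m - 3/2)
(2) = l^2 - 3*l + 2
(3) = (j - 7)*(j + 2)
(4) = r^2 + 2*r - 35
(5) = (b - 2)*(b - 2/3)*(b + 4/3)*(b + 5/3)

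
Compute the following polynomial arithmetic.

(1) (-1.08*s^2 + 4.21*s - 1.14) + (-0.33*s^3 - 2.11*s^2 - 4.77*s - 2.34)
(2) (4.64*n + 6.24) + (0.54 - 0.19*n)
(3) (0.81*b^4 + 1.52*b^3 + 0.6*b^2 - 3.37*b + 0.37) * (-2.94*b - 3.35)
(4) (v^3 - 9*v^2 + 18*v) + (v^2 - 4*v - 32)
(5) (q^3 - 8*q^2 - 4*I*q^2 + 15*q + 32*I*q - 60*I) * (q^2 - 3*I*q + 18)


(1) = -0.33*s^3 - 3.19*s^2 - 0.56*s - 3.48
(2) = 4.45*n + 6.78
(3) = -2.3814*b^5 - 7.1823*b^4 - 6.856*b^3 + 7.8978*b^2 + 10.2017*b - 1.2395
(4) = v^3 - 8*v^2 + 14*v - 32
(5) = q^5 - 8*q^4 - 7*I*q^4 + 21*q^3 + 56*I*q^3 - 48*q^2 - 177*I*q^2 + 90*q + 576*I*q - 1080*I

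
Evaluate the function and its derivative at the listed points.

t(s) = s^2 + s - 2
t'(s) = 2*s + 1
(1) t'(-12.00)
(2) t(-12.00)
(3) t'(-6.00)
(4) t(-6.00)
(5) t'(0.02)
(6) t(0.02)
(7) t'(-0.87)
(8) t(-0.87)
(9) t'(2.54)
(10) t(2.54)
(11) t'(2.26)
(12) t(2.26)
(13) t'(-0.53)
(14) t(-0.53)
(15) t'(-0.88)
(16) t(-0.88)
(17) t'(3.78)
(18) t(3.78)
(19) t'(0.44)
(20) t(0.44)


(1) = -23.00
(2) = 130.00
(3) = -11.00
(4) = 28.00
(5) = 1.04
(6) = -1.98
(7) = -0.74
(8) = -2.11
(9) = 6.08
(10) = 6.99
(11) = 5.52
(12) = 5.37
(13) = -0.06
(14) = -2.25
(15) = -0.76
(16) = -2.11
(17) = 8.56
(18) = 16.07
(19) = 1.88
(20) = -1.37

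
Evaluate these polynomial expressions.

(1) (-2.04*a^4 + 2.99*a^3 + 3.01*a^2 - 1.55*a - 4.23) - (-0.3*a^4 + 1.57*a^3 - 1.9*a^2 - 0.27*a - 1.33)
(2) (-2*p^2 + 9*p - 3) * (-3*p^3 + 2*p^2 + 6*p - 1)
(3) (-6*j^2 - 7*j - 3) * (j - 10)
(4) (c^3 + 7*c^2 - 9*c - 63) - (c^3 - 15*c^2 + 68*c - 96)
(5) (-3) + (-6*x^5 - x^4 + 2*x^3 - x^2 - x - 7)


(1) = -1.74*a^4 + 1.42*a^3 + 4.91*a^2 - 1.28*a - 2.9
(2) = 6*p^5 - 31*p^4 + 15*p^3 + 50*p^2 - 27*p + 3
(3) = -6*j^3 + 53*j^2 + 67*j + 30
(4) = 22*c^2 - 77*c + 33
(5) = -6*x^5 - x^4 + 2*x^3 - x^2 - x - 10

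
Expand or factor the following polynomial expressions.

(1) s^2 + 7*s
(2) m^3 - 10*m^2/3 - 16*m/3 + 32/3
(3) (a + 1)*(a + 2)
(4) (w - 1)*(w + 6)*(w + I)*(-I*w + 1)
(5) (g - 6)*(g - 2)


(1) = s*(s + 7)
(2) = (m - 4)*(m - 4/3)*(m + 2)
(3) = a^2 + 3*a + 2
(4) = -I*w^4 + 2*w^3 - 5*I*w^3 + 10*w^2 + 7*I*w^2 - 12*w + 5*I*w - 6*I
(5) = g^2 - 8*g + 12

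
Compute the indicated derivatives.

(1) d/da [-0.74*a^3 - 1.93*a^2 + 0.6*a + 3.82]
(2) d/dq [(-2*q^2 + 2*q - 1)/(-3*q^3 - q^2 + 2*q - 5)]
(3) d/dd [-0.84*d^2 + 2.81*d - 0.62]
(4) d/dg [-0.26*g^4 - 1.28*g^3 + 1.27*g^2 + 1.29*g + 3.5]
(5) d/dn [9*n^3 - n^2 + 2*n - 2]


(1) = -2.22*a^2 - 3.86*a + 0.6
(2) = (-6*q^4 + 12*q^3 - 11*q^2 + 18*q - 8)/(9*q^6 + 6*q^5 - 11*q^4 + 26*q^3 + 14*q^2 - 20*q + 25)
(3) = 2.81 - 1.68*d
(4) = -1.04*g^3 - 3.84*g^2 + 2.54*g + 1.29
(5) = 27*n^2 - 2*n + 2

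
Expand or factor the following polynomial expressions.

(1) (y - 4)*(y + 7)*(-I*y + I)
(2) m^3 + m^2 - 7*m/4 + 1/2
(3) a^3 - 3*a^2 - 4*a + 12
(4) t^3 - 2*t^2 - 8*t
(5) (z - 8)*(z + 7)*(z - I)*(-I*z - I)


(1) = -I*y^3 - 2*I*y^2 + 31*I*y - 28*I
(2) = (m - 1/2)^2*(m + 2)
(3) = (a - 3)*(a - 2)*(a + 2)
(4) = t*(t - 4)*(t + 2)
(5) = -I*z^4 - z^3 + 57*I*z^2 + 57*z + 56*I*z + 56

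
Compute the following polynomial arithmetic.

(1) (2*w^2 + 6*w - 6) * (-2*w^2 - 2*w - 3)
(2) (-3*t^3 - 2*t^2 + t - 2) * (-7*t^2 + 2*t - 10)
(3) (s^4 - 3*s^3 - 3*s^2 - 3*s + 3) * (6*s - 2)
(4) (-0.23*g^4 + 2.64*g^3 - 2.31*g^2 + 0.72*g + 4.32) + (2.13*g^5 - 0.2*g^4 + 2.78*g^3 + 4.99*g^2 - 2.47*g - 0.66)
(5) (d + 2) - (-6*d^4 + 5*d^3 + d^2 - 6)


(1) = -4*w^4 - 16*w^3 - 6*w^2 - 6*w + 18
(2) = 21*t^5 + 8*t^4 + 19*t^3 + 36*t^2 - 14*t + 20
(3) = 6*s^5 - 20*s^4 - 12*s^3 - 12*s^2 + 24*s - 6
(4) = 2.13*g^5 - 0.43*g^4 + 5.42*g^3 + 2.68*g^2 - 1.75*g + 3.66
(5) = 6*d^4 - 5*d^3 - d^2 + d + 8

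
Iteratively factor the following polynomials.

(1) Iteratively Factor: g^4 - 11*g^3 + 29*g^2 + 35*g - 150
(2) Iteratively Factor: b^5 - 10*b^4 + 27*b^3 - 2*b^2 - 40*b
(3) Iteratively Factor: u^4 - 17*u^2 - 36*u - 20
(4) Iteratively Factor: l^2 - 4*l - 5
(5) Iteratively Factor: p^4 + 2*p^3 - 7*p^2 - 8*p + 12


(1) = (g - 3)*(g^3 - 8*g^2 + 5*g + 50) = (g - 3)*(g + 2)*(g^2 - 10*g + 25) = (g - 5)*(g - 3)*(g + 2)*(g - 5)
(2) = (b - 2)*(b^4 - 8*b^3 + 11*b^2 + 20*b) = (b - 5)*(b - 2)*(b^3 - 3*b^2 - 4*b) = b*(b - 5)*(b - 2)*(b^2 - 3*b - 4) = b*(b - 5)*(b - 2)*(b + 1)*(b - 4)
(3) = (u + 1)*(u^3 - u^2 - 16*u - 20) = (u - 5)*(u + 1)*(u^2 + 4*u + 4) = (u - 5)*(u + 1)*(u + 2)*(u + 2)
(4) = (l + 1)*(l - 5)
(5) = (p + 2)*(p^3 - 7*p + 6) = (p + 2)*(p + 3)*(p^2 - 3*p + 2) = (p - 1)*(p + 2)*(p + 3)*(p - 2)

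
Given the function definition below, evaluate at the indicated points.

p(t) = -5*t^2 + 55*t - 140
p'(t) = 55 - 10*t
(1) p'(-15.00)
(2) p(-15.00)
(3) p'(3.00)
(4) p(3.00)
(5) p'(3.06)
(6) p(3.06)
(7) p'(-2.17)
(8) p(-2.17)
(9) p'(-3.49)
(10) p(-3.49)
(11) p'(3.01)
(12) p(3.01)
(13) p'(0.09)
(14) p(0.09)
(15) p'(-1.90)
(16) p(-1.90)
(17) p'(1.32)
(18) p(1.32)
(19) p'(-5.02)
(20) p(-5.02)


(1) = 205.00
(2) = -2090.00
(3) = 25.00
(4) = -20.00
(5) = 24.40
(6) = -18.52
(7) = 76.70
(8) = -282.89
(9) = 89.90
(10) = -392.85
(11) = 24.90
(12) = -19.75
(13) = 54.10
(14) = -135.09
(15) = 74.00
(16) = -262.55
(17) = 41.80
(18) = -76.11
(19) = 105.20
(20) = -542.10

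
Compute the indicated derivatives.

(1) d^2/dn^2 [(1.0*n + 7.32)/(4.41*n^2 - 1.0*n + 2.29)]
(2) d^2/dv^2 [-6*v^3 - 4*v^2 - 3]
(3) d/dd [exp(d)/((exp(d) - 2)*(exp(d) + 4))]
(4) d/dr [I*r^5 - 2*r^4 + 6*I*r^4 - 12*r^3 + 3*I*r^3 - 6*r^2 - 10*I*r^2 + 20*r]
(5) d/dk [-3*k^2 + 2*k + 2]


(1) = ((1.0*n + 7.32)*(8.82*n - 1.0)*(17.64*n - 2.0) - (26.46*n + 62.5624)*(4.41*n^2 - 1.0*n + 2.29))/(4.41*n^2 - 1.0*n + 2.29)^3
(2) = -36*v - 8
(3) = (-exp(2*d) - 8)*exp(d)/(exp(4*d) + 4*exp(3*d) - 12*exp(2*d) - 32*exp(d) + 64)
(4) = 5*I*r^4 + r^3*(-8 + 24*I) + r^2*(-36 + 9*I) + r*(-12 - 20*I) + 20
(5) = 2 - 6*k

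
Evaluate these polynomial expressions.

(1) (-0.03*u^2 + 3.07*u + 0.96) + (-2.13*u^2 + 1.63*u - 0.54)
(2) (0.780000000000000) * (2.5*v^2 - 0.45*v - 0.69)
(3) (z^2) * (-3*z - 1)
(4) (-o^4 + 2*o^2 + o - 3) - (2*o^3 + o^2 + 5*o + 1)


(1) = -2.16*u^2 + 4.7*u + 0.42
(2) = 1.95*v^2 - 0.351*v - 0.5382
(3) = -3*z^3 - z^2
(4) = -o^4 - 2*o^3 + o^2 - 4*o - 4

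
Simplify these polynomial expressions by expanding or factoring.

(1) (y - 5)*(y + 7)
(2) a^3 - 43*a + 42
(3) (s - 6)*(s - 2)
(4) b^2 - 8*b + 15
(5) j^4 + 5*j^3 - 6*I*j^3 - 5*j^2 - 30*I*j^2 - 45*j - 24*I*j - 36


(1) = y^2 + 2*y - 35
(2) = (a - 6)*(a - 1)*(a + 7)
(3) = s^2 - 8*s + 12
(4) = (b - 5)*(b - 3)
(5) = (j + 1)*(j + 4)*(j - 3*I)^2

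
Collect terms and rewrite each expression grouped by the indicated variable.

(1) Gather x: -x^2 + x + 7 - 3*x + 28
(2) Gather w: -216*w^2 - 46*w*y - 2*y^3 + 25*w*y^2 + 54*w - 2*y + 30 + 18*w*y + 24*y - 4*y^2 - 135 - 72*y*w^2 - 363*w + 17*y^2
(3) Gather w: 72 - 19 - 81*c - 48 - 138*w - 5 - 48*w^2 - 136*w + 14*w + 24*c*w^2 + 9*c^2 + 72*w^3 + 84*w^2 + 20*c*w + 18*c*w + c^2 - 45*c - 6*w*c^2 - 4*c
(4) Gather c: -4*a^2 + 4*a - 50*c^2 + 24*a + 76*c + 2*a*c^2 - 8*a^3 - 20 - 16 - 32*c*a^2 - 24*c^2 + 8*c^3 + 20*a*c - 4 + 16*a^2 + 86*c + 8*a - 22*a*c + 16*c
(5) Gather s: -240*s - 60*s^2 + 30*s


(1) = -x^2 - 2*x + 35
(2) = w^2*(-72*y - 216) + w*(25*y^2 - 28*y - 309) - 2*y^3 + 13*y^2 + 22*y - 105
(3) = 10*c^2 - 130*c + 72*w^3 + w^2*(24*c + 36) + w*(-6*c^2 + 38*c - 260)
(4) = -8*a^3 + 12*a^2 + 36*a + 8*c^3 + c^2*(2*a - 74) + c*(-32*a^2 - 2*a + 178) - 40
(5) = -60*s^2 - 210*s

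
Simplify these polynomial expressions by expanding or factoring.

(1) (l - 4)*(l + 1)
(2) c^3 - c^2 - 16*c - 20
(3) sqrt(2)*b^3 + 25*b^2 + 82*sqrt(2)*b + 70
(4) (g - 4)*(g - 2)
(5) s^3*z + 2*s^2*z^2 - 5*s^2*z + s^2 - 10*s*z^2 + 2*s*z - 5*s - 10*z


(1) = l^2 - 3*l - 4
(2) = (c - 5)*(c + 2)^2
(3) = (b + 5*sqrt(2))*(b + 7*sqrt(2))*(sqrt(2)*b + 1)
(4) = g^2 - 6*g + 8
(5) = (s - 5)*(s + 2*z)*(s*z + 1)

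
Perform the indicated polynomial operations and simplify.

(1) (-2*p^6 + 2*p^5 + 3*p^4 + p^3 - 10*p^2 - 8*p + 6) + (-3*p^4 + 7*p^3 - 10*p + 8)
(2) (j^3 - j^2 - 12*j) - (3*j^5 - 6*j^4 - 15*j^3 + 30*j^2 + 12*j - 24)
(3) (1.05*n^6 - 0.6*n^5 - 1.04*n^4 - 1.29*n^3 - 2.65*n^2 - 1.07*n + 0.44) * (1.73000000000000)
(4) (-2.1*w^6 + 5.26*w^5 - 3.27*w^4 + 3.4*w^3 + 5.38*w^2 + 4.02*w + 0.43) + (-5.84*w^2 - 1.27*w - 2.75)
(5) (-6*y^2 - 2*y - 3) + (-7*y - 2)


(1) = -2*p^6 + 2*p^5 + 8*p^3 - 10*p^2 - 18*p + 14
(2) = -3*j^5 + 6*j^4 + 16*j^3 - 31*j^2 - 24*j + 24
(3) = 1.8165*n^6 - 1.038*n^5 - 1.7992*n^4 - 2.2317*n^3 - 4.5845*n^2 - 1.8511*n + 0.7612
(4) = -2.1*w^6 + 5.26*w^5 - 3.27*w^4 + 3.4*w^3 - 0.46*w^2 + 2.75*w - 2.32
(5) = -6*y^2 - 9*y - 5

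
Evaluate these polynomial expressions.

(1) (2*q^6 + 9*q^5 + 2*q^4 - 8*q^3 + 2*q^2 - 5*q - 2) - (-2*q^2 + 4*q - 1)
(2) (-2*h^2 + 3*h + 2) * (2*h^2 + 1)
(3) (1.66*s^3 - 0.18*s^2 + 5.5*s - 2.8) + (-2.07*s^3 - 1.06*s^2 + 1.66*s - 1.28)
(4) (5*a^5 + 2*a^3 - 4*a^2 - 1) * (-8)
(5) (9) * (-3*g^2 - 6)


(1) = 2*q^6 + 9*q^5 + 2*q^4 - 8*q^3 + 4*q^2 - 9*q - 1
(2) = -4*h^4 + 6*h^3 + 2*h^2 + 3*h + 2
(3) = -0.41*s^3 - 1.24*s^2 + 7.16*s - 4.08
(4) = -40*a^5 - 16*a^3 + 32*a^2 + 8
(5) = -27*g^2 - 54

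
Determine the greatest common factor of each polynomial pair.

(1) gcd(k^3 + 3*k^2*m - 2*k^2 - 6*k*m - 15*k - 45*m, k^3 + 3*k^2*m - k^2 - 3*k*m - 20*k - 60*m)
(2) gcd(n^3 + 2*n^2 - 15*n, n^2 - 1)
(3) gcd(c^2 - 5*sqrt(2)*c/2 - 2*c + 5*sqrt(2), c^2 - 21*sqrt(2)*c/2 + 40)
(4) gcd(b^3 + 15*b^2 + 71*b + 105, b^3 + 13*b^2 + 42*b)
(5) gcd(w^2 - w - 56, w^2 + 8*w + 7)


(1) = gcd((k - 5)*(k + 3)*(k + 3*m), (k - 5)*(k + 4)*(k + 3*m)) = k^2 + 3*k*m - 5*k - 15*m
(2) = gcd(n*(n - 3)*(n + 5), (n - 1)*(n + 1)) = 1
(3) = gcd((c - 2)*(c - 5*sqrt(2)/2), (c - 8*sqrt(2))*(c - 5*sqrt(2)/2)) = c - 5*sqrt(2)/2
(4) = gcd((b + 3)*(b + 5)*(b + 7), b*(b + 6)*(b + 7)) = b + 7
(5) = gcd((w - 8)*(w + 7), (w + 1)*(w + 7)) = w + 7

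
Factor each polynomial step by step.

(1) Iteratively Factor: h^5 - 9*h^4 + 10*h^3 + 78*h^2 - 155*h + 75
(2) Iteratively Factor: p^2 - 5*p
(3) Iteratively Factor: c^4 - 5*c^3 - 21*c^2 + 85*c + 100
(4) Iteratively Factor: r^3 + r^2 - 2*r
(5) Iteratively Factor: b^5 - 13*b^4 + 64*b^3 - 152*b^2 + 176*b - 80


(1) = (h - 1)*(h^4 - 8*h^3 + 2*h^2 + 80*h - 75) = (h - 1)^2*(h^3 - 7*h^2 - 5*h + 75) = (h - 5)*(h - 1)^2*(h^2 - 2*h - 15) = (h - 5)*(h - 1)^2*(h + 3)*(h - 5)
(2) = (p - 5)*(p)
(3) = (c + 1)*(c^3 - 6*c^2 - 15*c + 100) = (c - 5)*(c + 1)*(c^2 - c - 20) = (c - 5)*(c + 1)*(c + 4)*(c - 5)
(4) = (r + 2)*(r^2 - r) = (r - 1)*(r + 2)*(r)
(5) = (b - 5)*(b^4 - 8*b^3 + 24*b^2 - 32*b + 16) = (b - 5)*(b - 2)*(b^3 - 6*b^2 + 12*b - 8) = (b - 5)*(b - 2)^2*(b^2 - 4*b + 4) = (b - 5)*(b - 2)^3*(b - 2)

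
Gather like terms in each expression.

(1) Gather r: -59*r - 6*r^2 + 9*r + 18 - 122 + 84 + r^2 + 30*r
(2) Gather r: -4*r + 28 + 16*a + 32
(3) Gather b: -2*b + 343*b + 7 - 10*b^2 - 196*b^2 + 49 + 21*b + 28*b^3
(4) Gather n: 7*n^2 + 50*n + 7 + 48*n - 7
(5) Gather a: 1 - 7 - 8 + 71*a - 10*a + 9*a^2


(1) = -5*r^2 - 20*r - 20
(2) = 16*a - 4*r + 60
(3) = 28*b^3 - 206*b^2 + 362*b + 56
(4) = 7*n^2 + 98*n
(5) = 9*a^2 + 61*a - 14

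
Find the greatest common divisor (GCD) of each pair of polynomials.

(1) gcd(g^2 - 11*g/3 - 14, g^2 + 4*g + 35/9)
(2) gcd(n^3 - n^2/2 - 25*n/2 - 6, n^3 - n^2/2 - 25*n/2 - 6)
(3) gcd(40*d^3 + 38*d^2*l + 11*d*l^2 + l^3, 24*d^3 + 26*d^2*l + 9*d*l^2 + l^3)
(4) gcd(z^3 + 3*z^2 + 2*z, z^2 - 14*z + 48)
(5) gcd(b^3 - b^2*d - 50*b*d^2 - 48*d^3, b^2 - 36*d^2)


(1) = g + 7/3
(2) = gcd((n - 4)*(n + 1/2)*(n + 3), (n - 4)*(n + 1/2)*(n + 3)) = n^3 - n^2/2 - 25*n/2 - 6
(3) = 8*d^2 + 6*d*l + l^2
(4) = gcd(z*(z + 1)*(z + 2), (z - 8)*(z - 6)) = 1
(5) = gcd((b - 8*d)*(b + d)*(b + 6*d), (b - 6*d)*(b + 6*d)) = b + 6*d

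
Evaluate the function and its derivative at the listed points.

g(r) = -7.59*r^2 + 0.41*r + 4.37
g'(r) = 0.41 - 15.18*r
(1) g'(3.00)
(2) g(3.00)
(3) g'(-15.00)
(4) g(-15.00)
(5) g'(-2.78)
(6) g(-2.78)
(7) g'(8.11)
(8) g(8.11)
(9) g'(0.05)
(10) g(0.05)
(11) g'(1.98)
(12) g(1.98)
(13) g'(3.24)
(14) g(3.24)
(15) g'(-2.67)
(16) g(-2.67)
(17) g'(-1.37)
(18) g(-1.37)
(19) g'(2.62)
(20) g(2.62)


(1) = -45.13
(2) = -62.71
(3) = 228.11
(4) = -1709.53
(5) = 42.61
(6) = -55.43
(7) = -122.70
(8) = -491.52
(9) = -0.35
(10) = 4.37
(11) = -29.65
(12) = -24.57
(13) = -48.77
(14) = -73.98
(15) = 40.94
(16) = -50.83
(17) = 21.21
(18) = -10.44
(19) = -39.36
(20) = -46.66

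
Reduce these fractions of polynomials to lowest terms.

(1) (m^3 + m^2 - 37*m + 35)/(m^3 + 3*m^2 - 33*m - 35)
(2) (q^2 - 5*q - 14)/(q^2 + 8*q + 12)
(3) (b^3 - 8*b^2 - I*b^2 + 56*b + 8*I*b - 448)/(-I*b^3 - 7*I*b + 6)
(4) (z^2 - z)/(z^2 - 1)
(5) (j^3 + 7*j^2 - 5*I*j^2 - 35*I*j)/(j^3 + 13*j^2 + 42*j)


(1) = (m - 1)/(m + 1)
(2) = (q - 7)/(q + 6)
(3) = (I*b^3 + b^2*(1 - 8*I) + b*(-8 + 56*I) - 448*I)/(b^3 + 7*b + 6*I)
(4) = z/(z + 1)
(5) = (j - 5*I)/(j + 6)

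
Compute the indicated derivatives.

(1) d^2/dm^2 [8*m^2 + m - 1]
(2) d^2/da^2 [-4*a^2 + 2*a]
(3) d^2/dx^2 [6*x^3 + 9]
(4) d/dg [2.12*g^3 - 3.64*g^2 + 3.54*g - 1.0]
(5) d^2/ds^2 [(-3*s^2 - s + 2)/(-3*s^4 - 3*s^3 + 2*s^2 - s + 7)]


(1) = 16
(2) = -8
(3) = 36*x
(4) = 6.36*g^2 - 7.28*g + 3.54
(5) = 2*(81*s^8 + 135*s^7 - 63*s^6 - 315*s^5 + 702*s^4 + 742*s^3 - 294*s^2 - 156*s + 180)/(27*s^12 + 81*s^11 + 27*s^10 - 54*s^9 - 153*s^8 - 351*s^7 + 28*s^6 + 147*s^5 + 225*s^4 + 526*s^3 - 315*s^2 + 147*s - 343)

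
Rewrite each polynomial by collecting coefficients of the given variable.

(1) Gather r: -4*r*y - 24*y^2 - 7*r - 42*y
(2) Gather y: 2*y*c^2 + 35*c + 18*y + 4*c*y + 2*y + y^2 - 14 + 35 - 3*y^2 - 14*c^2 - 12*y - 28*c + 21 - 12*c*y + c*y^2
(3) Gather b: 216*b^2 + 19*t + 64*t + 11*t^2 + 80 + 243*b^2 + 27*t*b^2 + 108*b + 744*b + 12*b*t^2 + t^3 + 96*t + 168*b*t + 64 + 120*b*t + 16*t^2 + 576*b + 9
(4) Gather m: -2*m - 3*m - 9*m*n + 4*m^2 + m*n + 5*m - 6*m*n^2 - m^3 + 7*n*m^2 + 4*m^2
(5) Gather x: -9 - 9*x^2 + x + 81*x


(1) = r*(-4*y - 7) - 24*y^2 - 42*y
(2) = -14*c^2 + 7*c + y^2*(c - 2) + y*(2*c^2 - 8*c + 8) + 42
(3) = b^2*(27*t + 459) + b*(12*t^2 + 288*t + 1428) + t^3 + 27*t^2 + 179*t + 153
(4) = -m^3 + m^2*(7*n + 8) + m*(-6*n^2 - 8*n)
(5) = -9*x^2 + 82*x - 9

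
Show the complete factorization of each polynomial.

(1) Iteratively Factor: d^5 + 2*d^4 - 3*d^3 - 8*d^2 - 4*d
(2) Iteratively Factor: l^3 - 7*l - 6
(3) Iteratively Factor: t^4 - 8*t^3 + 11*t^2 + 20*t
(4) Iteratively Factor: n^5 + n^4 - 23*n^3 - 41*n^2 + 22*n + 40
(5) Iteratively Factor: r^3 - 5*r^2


(1) = (d + 1)*(d^4 + d^3 - 4*d^2 - 4*d) = (d + 1)^2*(d^3 - 4*d) = d*(d + 1)^2*(d^2 - 4) = d*(d - 2)*(d + 1)^2*(d + 2)
(2) = (l - 3)*(l^2 + 3*l + 2) = (l - 3)*(l + 2)*(l + 1)
(3) = (t - 5)*(t^3 - 3*t^2 - 4*t) = (t - 5)*(t - 4)*(t^2 + t) = (t - 5)*(t - 4)*(t + 1)*(t)
(4) = (n - 1)*(n^4 + 2*n^3 - 21*n^2 - 62*n - 40) = (n - 1)*(n + 4)*(n^3 - 2*n^2 - 13*n - 10) = (n - 1)*(n + 1)*(n + 4)*(n^2 - 3*n - 10) = (n - 1)*(n + 1)*(n + 2)*(n + 4)*(n - 5)
(5) = (r)*(r^2 - 5*r) = r*(r - 5)*(r)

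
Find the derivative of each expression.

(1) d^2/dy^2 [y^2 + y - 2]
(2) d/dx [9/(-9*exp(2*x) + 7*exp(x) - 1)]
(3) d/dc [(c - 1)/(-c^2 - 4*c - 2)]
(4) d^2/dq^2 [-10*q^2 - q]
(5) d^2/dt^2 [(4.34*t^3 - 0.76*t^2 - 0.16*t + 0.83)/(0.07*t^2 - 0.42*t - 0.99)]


(1) = 2
(2) = (162*exp(x) - 63)*exp(x)/(9*exp(2*x) - 7*exp(x) + 1)^2
(3) = (-c^2 - 4*c + 2*(c - 1)*(c + 2) - 2)/(c^2 + 4*c + 2)^2
(4) = -20
(5) = (2.08642*t^3 + 10.535826*t^2 + 25.308864*t - 0.948834)/(0.000343*t^6 - 0.006174*t^5 + 0.022491*t^4 + 0.100548*t^3 - 0.318087*t^2 - 1.234926*t - 0.970299)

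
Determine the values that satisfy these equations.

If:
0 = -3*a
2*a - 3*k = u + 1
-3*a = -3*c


Then:
a = 0
c = 0
k = -u/3 - 1/3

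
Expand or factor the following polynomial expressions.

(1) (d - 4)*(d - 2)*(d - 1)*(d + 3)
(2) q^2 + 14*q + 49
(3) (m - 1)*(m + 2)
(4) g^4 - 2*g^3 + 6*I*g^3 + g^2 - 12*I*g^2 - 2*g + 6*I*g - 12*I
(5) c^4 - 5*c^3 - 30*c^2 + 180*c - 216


(1) = d^4 - 4*d^3 - 7*d^2 + 34*d - 24
(2) = (q + 7)^2
(3) = m^2 + m - 2
(4) = (g - 2)*(g - I)*(g + I)*(g + 6*I)
(5) = (c - 6)*(c - 3)*(c - 2)*(c + 6)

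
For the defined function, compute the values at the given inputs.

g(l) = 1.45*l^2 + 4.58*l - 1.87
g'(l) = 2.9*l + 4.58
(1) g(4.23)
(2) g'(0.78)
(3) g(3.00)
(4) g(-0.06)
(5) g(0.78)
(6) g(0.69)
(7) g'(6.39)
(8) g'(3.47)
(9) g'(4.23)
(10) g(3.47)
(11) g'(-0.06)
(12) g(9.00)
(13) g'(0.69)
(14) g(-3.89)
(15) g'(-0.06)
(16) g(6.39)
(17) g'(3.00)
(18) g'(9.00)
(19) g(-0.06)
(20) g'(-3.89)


(1) = 43.45
(2) = 6.84
(3) = 24.92
(4) = -2.14
(5) = 2.58
(6) = 1.98
(7) = 23.11
(8) = 14.64
(9) = 16.85
(10) = 31.48
(11) = 4.41
(12) = 156.80
(13) = 6.58
(14) = 2.26
(15) = 4.41
(16) = 86.60
(17) = 13.28
(18) = 30.68
(19) = -2.14
(20) = -6.70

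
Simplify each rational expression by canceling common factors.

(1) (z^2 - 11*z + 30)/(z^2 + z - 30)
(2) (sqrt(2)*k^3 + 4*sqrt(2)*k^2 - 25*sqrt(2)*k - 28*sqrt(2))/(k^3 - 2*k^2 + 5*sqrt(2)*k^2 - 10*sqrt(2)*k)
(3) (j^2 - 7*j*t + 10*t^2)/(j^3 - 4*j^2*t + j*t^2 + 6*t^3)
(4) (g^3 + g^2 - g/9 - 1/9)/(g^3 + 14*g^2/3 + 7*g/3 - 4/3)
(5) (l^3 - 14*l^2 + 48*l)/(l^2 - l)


(1) = (z - 6)/(z + 6)
(2) = (sqrt(2)*k^3 + 4*sqrt(2)*k^2 - 25*sqrt(2)*k - 28*sqrt(2))/(k^3 + k^2*(-2 + 5*sqrt(2)) - 10*sqrt(2)*k)
(3) = (-j + 5*t)/(-j^2 + 2*j*t + 3*t^2)
(4) = (3*g + 1)/(3*g + 12)
(5) = (l^2 - 14*l + 48)/(l - 1)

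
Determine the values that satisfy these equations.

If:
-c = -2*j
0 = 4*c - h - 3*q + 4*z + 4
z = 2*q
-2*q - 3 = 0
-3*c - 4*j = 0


Then:
c = 0
h = -7/2
j = 0
q = -3/2
z = -3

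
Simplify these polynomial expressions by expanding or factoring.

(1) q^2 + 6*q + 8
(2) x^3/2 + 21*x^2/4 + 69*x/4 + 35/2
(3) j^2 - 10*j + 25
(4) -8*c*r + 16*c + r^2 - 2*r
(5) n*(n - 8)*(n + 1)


(1) = (q + 2)*(q + 4)
(2) = (x/2 + 1)*(x + 7/2)*(x + 5)
(3) = (j - 5)^2
(4) = (-8*c + r)*(r - 2)
(5) = n^3 - 7*n^2 - 8*n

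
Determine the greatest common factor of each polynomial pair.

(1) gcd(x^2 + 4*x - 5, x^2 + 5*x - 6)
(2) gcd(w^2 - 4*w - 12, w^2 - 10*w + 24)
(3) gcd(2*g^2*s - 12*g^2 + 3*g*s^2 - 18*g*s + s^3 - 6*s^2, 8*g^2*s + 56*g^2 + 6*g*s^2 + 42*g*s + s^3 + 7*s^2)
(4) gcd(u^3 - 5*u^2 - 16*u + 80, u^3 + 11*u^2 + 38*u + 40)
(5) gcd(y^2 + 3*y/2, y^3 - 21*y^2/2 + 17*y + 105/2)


(1) = x - 1
(2) = w - 6
(3) = gcd((g + s)*(2*g + s)*(s - 6), (2*g + s)*(4*g + s)*(s + 7)) = 2*g + s
(4) = gcd((u - 5)*(u - 4)*(u + 4), (u + 2)*(u + 4)*(u + 5)) = u + 4
(5) = gcd(y*(y + 3/2), (y - 7)*(y - 5)*(y + 3/2)) = y + 3/2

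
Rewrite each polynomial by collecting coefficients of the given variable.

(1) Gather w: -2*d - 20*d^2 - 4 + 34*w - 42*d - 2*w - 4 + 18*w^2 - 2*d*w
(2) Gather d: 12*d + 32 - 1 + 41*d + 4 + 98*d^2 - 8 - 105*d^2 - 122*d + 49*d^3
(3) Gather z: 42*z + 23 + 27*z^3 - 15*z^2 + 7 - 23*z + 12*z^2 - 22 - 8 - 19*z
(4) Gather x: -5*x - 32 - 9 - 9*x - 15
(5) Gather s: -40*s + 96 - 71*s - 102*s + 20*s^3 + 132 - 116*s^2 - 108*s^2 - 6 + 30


(1) = -20*d^2 - 44*d + 18*w^2 + w*(32 - 2*d) - 8
(2) = 49*d^3 - 7*d^2 - 69*d + 27
(3) = 27*z^3 - 3*z^2
(4) = -14*x - 56
(5) = 20*s^3 - 224*s^2 - 213*s + 252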